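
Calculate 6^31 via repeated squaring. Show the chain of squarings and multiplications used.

Computing 6^31 by squaring (build up from 6^1; each line after the first costs one multiplication):

6^1 = 6
6^2 = (6^1)^2 = 6^2 = 36
6^3 = 6 * 6^2 = 6 * 36 = 216
6^6 = (6^3)^2 = 216^2 = 46656
6^7 = 6 * 6^6 = 6 * 46656 = 279936
6^14 = (6^7)^2 = 279936^2 = 78364164096
6^15 = 6 * 6^14 = 6 * 78364164096 = 470184984576
6^30 = (6^15)^2 = 470184984576^2 = 221073919720733357899776
6^31 = 6 * 6^30 = 6 * 221073919720733357899776 = 1326443518324400147398656

Result: 1326443518324400147398656
Multiplications needed: 8 (8 lines after 6^1)

6^31 = 1326443518324400147398656. Using exponentiation by squaring, this requires 8 multiplications. The key idea: if the exponent is even, square the half-power; if odd, multiply by the base once.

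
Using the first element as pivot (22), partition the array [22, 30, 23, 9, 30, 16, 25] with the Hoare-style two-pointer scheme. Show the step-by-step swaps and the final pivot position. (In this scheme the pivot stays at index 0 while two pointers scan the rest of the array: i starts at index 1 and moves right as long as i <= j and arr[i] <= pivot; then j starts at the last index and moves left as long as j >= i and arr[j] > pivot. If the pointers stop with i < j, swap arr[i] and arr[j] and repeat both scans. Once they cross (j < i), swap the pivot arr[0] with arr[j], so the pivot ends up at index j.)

Hoare-style two-pointer partition with pivot = 22:

Initial array: [22, 30, 23, 9, 30, 16, 25]

Pointers start at i = 1, j = 6.
i stops at index 1 (arr[1]=30 > 22), j stops at index 5 (arr[5]=16 <= 22): swap arr[1] and arr[5], array becomes [22, 16, 23, 9, 30, 30, 25]
i stops at index 2 (arr[2]=23 > 22), j stops at index 3 (arr[3]=9 <= 22): swap arr[2] and arr[3], array becomes [22, 16, 9, 23, 30, 30, 25]
i ends at 3, j ends at 2: the pointers have crossed (j < i), so scanning stops.

Swap pivot arr[0] with arr[2] to place pivot at position 2: [9, 16, 22, 23, 30, 30, 25]
Pivot position: 2

After partitioning with pivot 22, the array becomes [9, 16, 22, 23, 30, 30, 25]. The pivot is placed at index 2. All elements to the left of the pivot are <= 22, and all elements to the right are > 22.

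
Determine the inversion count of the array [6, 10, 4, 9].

Finding inversions in [6, 10, 4, 9]:

(0, 2): arr[0]=6 > arr[2]=4
(1, 2): arr[1]=10 > arr[2]=4
(1, 3): arr[1]=10 > arr[3]=9

Total inversions: 3

The array has 3 inversion(s): (0,2), (1,2), (1,3). Each pair (i,j) satisfies i < j and arr[i] > arr[j].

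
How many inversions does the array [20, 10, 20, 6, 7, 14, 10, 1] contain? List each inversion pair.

Finding inversions in [20, 10, 20, 6, 7, 14, 10, 1]:

(0, 1): arr[0]=20 > arr[1]=10
(0, 3): arr[0]=20 > arr[3]=6
(0, 4): arr[0]=20 > arr[4]=7
(0, 5): arr[0]=20 > arr[5]=14
(0, 6): arr[0]=20 > arr[6]=10
(0, 7): arr[0]=20 > arr[7]=1
(1, 3): arr[1]=10 > arr[3]=6
(1, 4): arr[1]=10 > arr[4]=7
(1, 7): arr[1]=10 > arr[7]=1
(2, 3): arr[2]=20 > arr[3]=6
(2, 4): arr[2]=20 > arr[4]=7
(2, 5): arr[2]=20 > arr[5]=14
(2, 6): arr[2]=20 > arr[6]=10
(2, 7): arr[2]=20 > arr[7]=1
(3, 7): arr[3]=6 > arr[7]=1
(4, 7): arr[4]=7 > arr[7]=1
(5, 6): arr[5]=14 > arr[6]=10
(5, 7): arr[5]=14 > arr[7]=1
(6, 7): arr[6]=10 > arr[7]=1

Total inversions: 19

The array has 19 inversion(s): (0,1), (0,3), (0,4), (0,5), (0,6), (0,7), (1,3), (1,4), (1,7), (2,3), (2,4), (2,5), (2,6), (2,7), (3,7), (4,7), (5,6), (5,7), (6,7). Each pair (i,j) satisfies i < j and arr[i] > arr[j].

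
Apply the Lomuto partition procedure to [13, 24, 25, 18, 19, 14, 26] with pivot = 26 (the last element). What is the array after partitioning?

Lomuto partition with pivot = 26:

Initial array: [13, 24, 25, 18, 19, 14, 26]

arr[0]=13 <= 26: swap with position 0, array becomes [13, 24, 25, 18, 19, 14, 26]
arr[1]=24 <= 26: swap with position 1, array becomes [13, 24, 25, 18, 19, 14, 26]
arr[2]=25 <= 26: swap with position 2, array becomes [13, 24, 25, 18, 19, 14, 26]
arr[3]=18 <= 26: swap with position 3, array becomes [13, 24, 25, 18, 19, 14, 26]
arr[4]=19 <= 26: swap with position 4, array becomes [13, 24, 25, 18, 19, 14, 26]
arr[5]=14 <= 26: swap with position 5, array becomes [13, 24, 25, 18, 19, 14, 26]

Place pivot at position 6: [13, 24, 25, 18, 19, 14, 26]
Pivot position: 6

After partitioning with pivot 26, the array becomes [13, 24, 25, 18, 19, 14, 26]. The pivot is placed at index 6. All elements to the left of the pivot are <= 26, and all elements to the right are > 26.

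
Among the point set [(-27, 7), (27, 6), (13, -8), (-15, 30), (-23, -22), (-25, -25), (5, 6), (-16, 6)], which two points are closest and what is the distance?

Computing all pairwise distances among 8 points:

d((-27, 7), (27, 6)) = 54.0093
d((-27, 7), (13, -8)) = 42.72
d((-27, 7), (-15, 30)) = 25.9422
d((-27, 7), (-23, -22)) = 29.2746
d((-27, 7), (-25, -25)) = 32.0624
d((-27, 7), (5, 6)) = 32.0156
d((-27, 7), (-16, 6)) = 11.0454
d((27, 6), (13, -8)) = 19.799
d((27, 6), (-15, 30)) = 48.3735
d((27, 6), (-23, -22)) = 57.3062
d((27, 6), (-25, -25)) = 60.5392
d((27, 6), (5, 6)) = 22.0
d((27, 6), (-16, 6)) = 43.0
d((13, -8), (-15, 30)) = 47.2017
d((13, -8), (-23, -22)) = 38.6264
d((13, -8), (-25, -25)) = 41.6293
d((13, -8), (5, 6)) = 16.1245
d((13, -8), (-16, 6)) = 32.2025
d((-15, 30), (-23, -22)) = 52.6118
d((-15, 30), (-25, -25)) = 55.9017
d((-15, 30), (5, 6)) = 31.241
d((-15, 30), (-16, 6)) = 24.0208
d((-23, -22), (-25, -25)) = 3.6056 <-- minimum
d((-23, -22), (5, 6)) = 39.598
d((-23, -22), (-16, 6)) = 28.8617
d((-25, -25), (5, 6)) = 43.1393
d((-25, -25), (-16, 6)) = 32.28
d((5, 6), (-16, 6)) = 21.0

Closest pair: (-23, -22) and (-25, -25) with distance 3.6056

The closest pair is (-23, -22) and (-25, -25) with Euclidean distance 3.6056. For 8 points, brute-force pairwise comparison is shown above. For large n, the divide-and-conquer algorithm (sort by x, recurse on halves, check the dividing strip) achieves O(n log n).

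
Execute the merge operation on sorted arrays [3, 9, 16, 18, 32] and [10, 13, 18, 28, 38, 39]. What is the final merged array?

Merging process:

Compare 3 vs 10: take 3 from left. Merged: [3]
Compare 9 vs 10: take 9 from left. Merged: [3, 9]
Compare 16 vs 10: take 10 from right. Merged: [3, 9, 10]
Compare 16 vs 13: take 13 from right. Merged: [3, 9, 10, 13]
Compare 16 vs 18: take 16 from left. Merged: [3, 9, 10, 13, 16]
Compare 18 vs 18: take 18 from left. Merged: [3, 9, 10, 13, 16, 18]
Compare 32 vs 18: take 18 from right. Merged: [3, 9, 10, 13, 16, 18, 18]
Compare 32 vs 28: take 28 from right. Merged: [3, 9, 10, 13, 16, 18, 18, 28]
Compare 32 vs 38: take 32 from left. Merged: [3, 9, 10, 13, 16, 18, 18, 28, 32]
Append remaining from right: [38, 39]. Merged: [3, 9, 10, 13, 16, 18, 18, 28, 32, 38, 39]

Final merged array: [3, 9, 10, 13, 16, 18, 18, 28, 32, 38, 39]
Total comparisons: 9

The merged array is [3, 9, 10, 13, 16, 18, 18, 28, 32, 38, 39], requiring 9 comparisons. The merge step runs in O(n) time where n is the total number of elements.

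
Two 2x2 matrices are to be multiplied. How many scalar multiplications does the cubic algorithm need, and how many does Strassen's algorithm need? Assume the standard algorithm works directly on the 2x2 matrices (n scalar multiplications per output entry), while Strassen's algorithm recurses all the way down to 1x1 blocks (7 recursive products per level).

Matrix multiplication for 2x2 matrices:

Standard algorithm: 2^3 = 8 multiplications
Strassen's algorithm: 7^(log2(2)) = 7^1 = 7 multiplications
Savings: 8 - 7 = 1 multiplications

Standard: 8 multiplications (2^3). Strassen: 7 multiplications (7^1). Strassen reduces 8 recursive multiplications to 7 at each level.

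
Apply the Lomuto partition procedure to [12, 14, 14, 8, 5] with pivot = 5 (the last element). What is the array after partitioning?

Lomuto partition with pivot = 5:

Initial array: [12, 14, 14, 8, 5]

arr[0]=12 > 5: no swap
arr[1]=14 > 5: no swap
arr[2]=14 > 5: no swap
arr[3]=8 > 5: no swap

Place pivot at position 0: [5, 14, 14, 8, 12]
Pivot position: 0

After partitioning with pivot 5, the array becomes [5, 14, 14, 8, 12]. The pivot is placed at index 0. All elements to the left of the pivot are <= 5, and all elements to the right are > 5.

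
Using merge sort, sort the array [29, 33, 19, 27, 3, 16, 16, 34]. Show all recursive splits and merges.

Merge sort trace:

Split: [29, 33, 19, 27, 3, 16, 16, 34] -> [29, 33, 19, 27] and [3, 16, 16, 34]
  Split: [29, 33, 19, 27] -> [29, 33] and [19, 27]
    Split: [29, 33] -> [29] and [33]
    Merge: [29] + [33] -> [29, 33]
    Split: [19, 27] -> [19] and [27]
    Merge: [19] + [27] -> [19, 27]
  Merge: [29, 33] + [19, 27] -> [19, 27, 29, 33]
  Split: [3, 16, 16, 34] -> [3, 16] and [16, 34]
    Split: [3, 16] -> [3] and [16]
    Merge: [3] + [16] -> [3, 16]
    Split: [16, 34] -> [16] and [34]
    Merge: [16] + [34] -> [16, 34]
  Merge: [3, 16] + [16, 34] -> [3, 16, 16, 34]
Merge: [19, 27, 29, 33] + [3, 16, 16, 34] -> [3, 16, 16, 19, 27, 29, 33, 34]

Final sorted array: [3, 16, 16, 19, 27, 29, 33, 34]

The merge sort proceeds by recursively splitting the array and merging sorted halves.
After all merges, the sorted array is [3, 16, 16, 19, 27, 29, 33, 34].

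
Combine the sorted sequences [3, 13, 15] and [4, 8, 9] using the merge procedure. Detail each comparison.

Merging process:

Compare 3 vs 4: take 3 from left. Merged: [3]
Compare 13 vs 4: take 4 from right. Merged: [3, 4]
Compare 13 vs 8: take 8 from right. Merged: [3, 4, 8]
Compare 13 vs 9: take 9 from right. Merged: [3, 4, 8, 9]
Append remaining from left: [13, 15]. Merged: [3, 4, 8, 9, 13, 15]

Final merged array: [3, 4, 8, 9, 13, 15]
Total comparisons: 4

The merged array is [3, 4, 8, 9, 13, 15], requiring 4 comparisons. The merge step runs in O(n) time where n is the total number of elements.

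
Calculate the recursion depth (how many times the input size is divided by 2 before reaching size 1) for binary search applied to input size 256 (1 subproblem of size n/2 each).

For divide and conquer with division factor 2:

Problem sizes at each level:
Level 0: 256
Level 1: 128
Level 2: 64
Level 3: 32
Level 4: 16
Level 5: 8
Level 6: 4
Level 7: 2
Level 8: 1

The root is level 0 and the size-1 base case is level 8 (the tree spans levels 0 through 8, i.e. 9 levels counting the root), so the depth is the number of divisions: log_2(256) = 8

The recursion tree depth is log_2(256) = 8. At each level, the problem size is divided by 2, so it takes 8 divisions to reduce to a base case of size 1. The algorithm makes 1 recursive call at each level.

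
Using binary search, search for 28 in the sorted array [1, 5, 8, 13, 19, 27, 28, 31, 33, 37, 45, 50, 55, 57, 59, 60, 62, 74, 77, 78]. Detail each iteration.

Binary search for 28 in [1, 5, 8, 13, 19, 27, 28, 31, 33, 37, 45, 50, 55, 57, 59, 60, 62, 74, 77, 78]:

lo=0, hi=19, mid=9, arr[mid]=37 -> 37 > 28, search left half
lo=0, hi=8, mid=4, arr[mid]=19 -> 19 < 28, search right half
lo=5, hi=8, mid=6, arr[mid]=28 -> Found target at index 6!

Binary search finds 28 at index 6 after 3 comparisons. The search repeatedly halves the search space by comparing with the middle element.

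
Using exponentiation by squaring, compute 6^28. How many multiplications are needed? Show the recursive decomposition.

Computing 6^28 by squaring (build up from 6^1; each line after the first costs one multiplication):

6^1 = 6
6^2 = (6^1)^2 = 6^2 = 36
6^3 = 6 * 6^2 = 6 * 36 = 216
6^6 = (6^3)^2 = 216^2 = 46656
6^7 = 6 * 6^6 = 6 * 46656 = 279936
6^14 = (6^7)^2 = 279936^2 = 78364164096
6^28 = (6^14)^2 = 78364164096^2 = 6140942214464815497216

Result: 6140942214464815497216
Multiplications needed: 6 (6 lines after 6^1)

6^28 = 6140942214464815497216. Using exponentiation by squaring, this requires 6 multiplications. The key idea: if the exponent is even, square the half-power; if odd, multiply by the base once.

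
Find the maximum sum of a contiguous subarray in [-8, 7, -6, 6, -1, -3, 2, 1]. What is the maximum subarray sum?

Using Kadane's algorithm on [-8, 7, -6, 6, -1, -3, 2, 1]:

Scanning through the array:
Position 1 (value 7): max_ending_here = 7, max_so_far = 7
Position 2 (value -6): max_ending_here = 1, max_so_far = 7
Position 3 (value 6): max_ending_here = 7, max_so_far = 7
Position 4 (value -1): max_ending_here = 6, max_so_far = 7
Position 5 (value -3): max_ending_here = 3, max_so_far = 7
Position 6 (value 2): max_ending_here = 5, max_so_far = 7
Position 7 (value 1): max_ending_here = 6, max_so_far = 7

Maximum subarray: [7]
Maximum sum: 7

The maximum subarray is [7] with sum 7. This subarray runs from index 1 to index 1.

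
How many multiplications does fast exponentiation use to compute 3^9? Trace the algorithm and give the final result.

Computing 3^9 by squaring (build up from 3^1; each line after the first costs one multiplication):

3^1 = 3
3^2 = (3^1)^2 = 3^2 = 9
3^4 = (3^2)^2 = 9^2 = 81
3^8 = (3^4)^2 = 81^2 = 6561
3^9 = 3 * 3^8 = 3 * 6561 = 19683

Result: 19683
Multiplications needed: 4 (4 lines after 3^1)

3^9 = 19683. Using exponentiation by squaring, this requires 4 multiplications. The key idea: if the exponent is even, square the half-power; if odd, multiply by the base once.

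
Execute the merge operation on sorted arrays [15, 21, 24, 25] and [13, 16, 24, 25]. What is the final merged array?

Merging process:

Compare 15 vs 13: take 13 from right. Merged: [13]
Compare 15 vs 16: take 15 from left. Merged: [13, 15]
Compare 21 vs 16: take 16 from right. Merged: [13, 15, 16]
Compare 21 vs 24: take 21 from left. Merged: [13, 15, 16, 21]
Compare 24 vs 24: take 24 from left. Merged: [13, 15, 16, 21, 24]
Compare 25 vs 24: take 24 from right. Merged: [13, 15, 16, 21, 24, 24]
Compare 25 vs 25: take 25 from left. Merged: [13, 15, 16, 21, 24, 24, 25]
Append remaining from right: [25]. Merged: [13, 15, 16, 21, 24, 24, 25, 25]

Final merged array: [13, 15, 16, 21, 24, 24, 25, 25]
Total comparisons: 7

The merged array is [13, 15, 16, 21, 24, 24, 25, 25], requiring 7 comparisons. The merge step runs in O(n) time where n is the total number of elements.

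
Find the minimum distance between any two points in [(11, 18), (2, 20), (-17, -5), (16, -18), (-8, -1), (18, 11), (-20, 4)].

Computing all pairwise distances among 7 points:

d((11, 18), (2, 20)) = 9.2195 <-- minimum
d((11, 18), (-17, -5)) = 36.2353
d((11, 18), (16, -18)) = 36.3456
d((11, 18), (-8, -1)) = 26.8701
d((11, 18), (18, 11)) = 9.8995
d((11, 18), (-20, 4)) = 34.0147
d((2, 20), (-17, -5)) = 31.4006
d((2, 20), (16, -18)) = 40.4969
d((2, 20), (-8, -1)) = 23.2594
d((2, 20), (18, 11)) = 18.3576
d((2, 20), (-20, 4)) = 27.2029
d((-17, -5), (16, -18)) = 35.4683
d((-17, -5), (-8, -1)) = 9.8489
d((-17, -5), (18, 11)) = 38.4838
d((-17, -5), (-20, 4)) = 9.4868
d((16, -18), (-8, -1)) = 29.4109
d((16, -18), (18, 11)) = 29.0689
d((16, -18), (-20, 4)) = 42.19
d((-8, -1), (18, 11)) = 28.6356
d((-8, -1), (-20, 4)) = 13.0
d((18, 11), (-20, 4)) = 38.6394

Closest pair: (11, 18) and (2, 20) with distance 9.2195

The closest pair is (11, 18) and (2, 20) with Euclidean distance 9.2195. For 7 points, brute-force pairwise comparison is shown above. For large n, the divide-and-conquer algorithm (sort by x, recurse on halves, check the dividing strip) achieves O(n log n).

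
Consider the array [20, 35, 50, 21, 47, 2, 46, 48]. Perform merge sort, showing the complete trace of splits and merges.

Merge sort trace:

Split: [20, 35, 50, 21, 47, 2, 46, 48] -> [20, 35, 50, 21] and [47, 2, 46, 48]
  Split: [20, 35, 50, 21] -> [20, 35] and [50, 21]
    Split: [20, 35] -> [20] and [35]
    Merge: [20] + [35] -> [20, 35]
    Split: [50, 21] -> [50] and [21]
    Merge: [50] + [21] -> [21, 50]
  Merge: [20, 35] + [21, 50] -> [20, 21, 35, 50]
  Split: [47, 2, 46, 48] -> [47, 2] and [46, 48]
    Split: [47, 2] -> [47] and [2]
    Merge: [47] + [2] -> [2, 47]
    Split: [46, 48] -> [46] and [48]
    Merge: [46] + [48] -> [46, 48]
  Merge: [2, 47] + [46, 48] -> [2, 46, 47, 48]
Merge: [20, 21, 35, 50] + [2, 46, 47, 48] -> [2, 20, 21, 35, 46, 47, 48, 50]

Final sorted array: [2, 20, 21, 35, 46, 47, 48, 50]

The merge sort proceeds by recursively splitting the array and merging sorted halves.
After all merges, the sorted array is [2, 20, 21, 35, 46, 47, 48, 50].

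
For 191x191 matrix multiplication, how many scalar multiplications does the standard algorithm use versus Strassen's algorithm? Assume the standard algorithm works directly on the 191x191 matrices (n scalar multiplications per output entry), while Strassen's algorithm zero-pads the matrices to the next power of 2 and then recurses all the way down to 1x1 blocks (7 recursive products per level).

Matrix multiplication for 191x191 matrices:

Strassen's algorithm requires power-of-2 dimensions. Pad 191x191 to 256x256 (next power of 2).

Standard algorithm: 191^3 = 6967871 multiplications
Strassen's algorithm: 7^(log2(256)) = 7^8 = 5764801 multiplications
Savings: 6967871 - 5764801 = 1203070 multiplications

Standard: 6967871 multiplications (191^3). Strassen: 5764801 multiplications (7^8, after padding to 256x256). Strassen reduces 8 recursive multiplications to 7 at each level.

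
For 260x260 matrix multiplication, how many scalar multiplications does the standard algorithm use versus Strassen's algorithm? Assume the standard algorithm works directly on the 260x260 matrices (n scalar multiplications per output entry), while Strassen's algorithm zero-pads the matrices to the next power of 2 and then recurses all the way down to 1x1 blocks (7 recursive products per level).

Matrix multiplication for 260x260 matrices:

Strassen's algorithm requires power-of-2 dimensions. Pad 260x260 to 512x512 (next power of 2).

Standard algorithm: 260^3 = 17576000 multiplications
Strassen's algorithm: 7^(log2(512)) = 7^9 = 40353607 multiplications
Difference: 17576000 - 40353607 = -22777607 (Strassen uses MORE here due to padding overhead — for small or just-over-power-of-2 n, padding can outweigh the per-level savings)

Standard: 17576000 multiplications (260^3). Strassen: 40353607 multiplications (7^9, after padding to 512x512). Strassen reduces 8 recursive multiplications to 7 at each level.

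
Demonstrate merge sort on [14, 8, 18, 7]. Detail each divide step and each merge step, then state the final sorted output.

Merge sort trace:

Split: [14, 8, 18, 7] -> [14, 8] and [18, 7]
  Split: [14, 8] -> [14] and [8]
  Merge: [14] + [8] -> [8, 14]
  Split: [18, 7] -> [18] and [7]
  Merge: [18] + [7] -> [7, 18]
Merge: [8, 14] + [7, 18] -> [7, 8, 14, 18]

Final sorted array: [7, 8, 14, 18]

The merge sort proceeds by recursively splitting the array and merging sorted halves.
After all merges, the sorted array is [7, 8, 14, 18].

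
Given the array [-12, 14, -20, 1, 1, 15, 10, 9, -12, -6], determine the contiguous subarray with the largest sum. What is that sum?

Using Kadane's algorithm on [-12, 14, -20, 1, 1, 15, 10, 9, -12, -6]:

Scanning through the array:
Position 1 (value 14): max_ending_here = 14, max_so_far = 14
Position 2 (value -20): max_ending_here = -6, max_so_far = 14
Position 3 (value 1): max_ending_here = 1, max_so_far = 14
Position 4 (value 1): max_ending_here = 2, max_so_far = 14
Position 5 (value 15): max_ending_here = 17, max_so_far = 17
Position 6 (value 10): max_ending_here = 27, max_so_far = 27
Position 7 (value 9): max_ending_here = 36, max_so_far = 36
Position 8 (value -12): max_ending_here = 24, max_so_far = 36
Position 9 (value -6): max_ending_here = 18, max_so_far = 36

Maximum subarray: [1, 1, 15, 10, 9]
Maximum sum: 36

The maximum subarray is [1, 1, 15, 10, 9] with sum 36. This subarray runs from index 3 to index 7.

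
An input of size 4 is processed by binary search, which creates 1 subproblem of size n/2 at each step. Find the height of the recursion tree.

For divide and conquer with division factor 2:

Problem sizes at each level:
Level 0: 4
Level 1: 2
Level 2: 1

The root is level 0 and the size-1 base case is level 2 (the tree spans levels 0 through 2, i.e. 3 levels counting the root), so the depth is the number of divisions: log_2(4) = 2

The recursion tree depth is log_2(4) = 2. At each level, the problem size is divided by 2, so it takes 2 divisions to reduce to a base case of size 1. The algorithm makes 1 recursive call at each level.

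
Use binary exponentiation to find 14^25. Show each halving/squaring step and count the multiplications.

Computing 14^25 by squaring (build up from 14^1; each line after the first costs one multiplication):

14^1 = 14
14^2 = (14^1)^2 = 14^2 = 196
14^3 = 14 * 14^2 = 14 * 196 = 2744
14^6 = (14^3)^2 = 2744^2 = 7529536
14^12 = (14^6)^2 = 7529536^2 = 56693912375296
14^24 = (14^12)^2 = 56693912375296^2 = 3214199700417740936751087616
14^25 = 14 * 14^24 = 14 * 3214199700417740936751087616 = 44998795805848373114515226624

Result: 44998795805848373114515226624
Multiplications needed: 6 (6 lines after 14^1)

14^25 = 44998795805848373114515226624. Using exponentiation by squaring, this requires 6 multiplications. The key idea: if the exponent is even, square the half-power; if odd, multiply by the base once.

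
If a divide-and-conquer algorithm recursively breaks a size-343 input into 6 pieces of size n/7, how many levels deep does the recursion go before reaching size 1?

For divide and conquer with division factor 7:

Problem sizes at each level:
Level 0: 343
Level 1: 49
Level 2: 7
Level 3: 1

The root is level 0 and the size-1 base case is level 3 (the tree spans levels 0 through 3, i.e. 4 levels counting the root), so the depth is the number of divisions: log_7(343) = 3

The recursion tree depth is log_7(343) = 3. At each level, the problem size is divided by 7, so it takes 3 divisions to reduce to a base case of size 1. The algorithm makes 6 recursive calls at each level.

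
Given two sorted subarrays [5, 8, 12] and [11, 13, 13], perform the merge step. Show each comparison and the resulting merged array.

Merging process:

Compare 5 vs 11: take 5 from left. Merged: [5]
Compare 8 vs 11: take 8 from left. Merged: [5, 8]
Compare 12 vs 11: take 11 from right. Merged: [5, 8, 11]
Compare 12 vs 13: take 12 from left. Merged: [5, 8, 11, 12]
Append remaining from right: [13, 13]. Merged: [5, 8, 11, 12, 13, 13]

Final merged array: [5, 8, 11, 12, 13, 13]
Total comparisons: 4

The merged array is [5, 8, 11, 12, 13, 13], requiring 4 comparisons. The merge step runs in O(n) time where n is the total number of elements.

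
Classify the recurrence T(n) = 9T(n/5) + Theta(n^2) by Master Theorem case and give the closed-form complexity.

Master Theorem for T(n) = 9T(n/5) + O(n^2):

a = 9, b = 5, c = 2
log_b(a) = log_5(9) = 1.3652

Case 3: c = 2 > log_5(9) = 1.3652
T(n) = O(n^2) = O(n^2)

For T(n) = 9T(n/5) + O(n^2): log_5(9) = 1.3652. This is Case 3 of the Master Theorem (c > log_b(a), work dominated by root), giving O(n^2).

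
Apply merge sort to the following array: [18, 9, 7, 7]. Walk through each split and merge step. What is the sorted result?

Merge sort trace:

Split: [18, 9, 7, 7] -> [18, 9] and [7, 7]
  Split: [18, 9] -> [18] and [9]
  Merge: [18] + [9] -> [9, 18]
  Split: [7, 7] -> [7] and [7]
  Merge: [7] + [7] -> [7, 7]
Merge: [9, 18] + [7, 7] -> [7, 7, 9, 18]

Final sorted array: [7, 7, 9, 18]

The merge sort proceeds by recursively splitting the array and merging sorted halves.
After all merges, the sorted array is [7, 7, 9, 18].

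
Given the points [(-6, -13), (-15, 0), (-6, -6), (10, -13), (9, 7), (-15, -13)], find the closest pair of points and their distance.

Computing all pairwise distances among 6 points:

d((-6, -13), (-15, 0)) = 15.8114
d((-6, -13), (-6, -6)) = 7.0 <-- minimum
d((-6, -13), (10, -13)) = 16.0
d((-6, -13), (9, 7)) = 25.0
d((-6, -13), (-15, -13)) = 9.0
d((-15, 0), (-6, -6)) = 10.8167
d((-15, 0), (10, -13)) = 28.178
d((-15, 0), (9, 7)) = 25.0
d((-15, 0), (-15, -13)) = 13.0
d((-6, -6), (10, -13)) = 17.4642
d((-6, -6), (9, 7)) = 19.8494
d((-6, -6), (-15, -13)) = 11.4018
d((10, -13), (9, 7)) = 20.025
d((10, -13), (-15, -13)) = 25.0
d((9, 7), (-15, -13)) = 31.241

Closest pair: (-6, -13) and (-6, -6) with distance 7.0

The closest pair is (-6, -13) and (-6, -6) with Euclidean distance 7.0. For 6 points, brute-force pairwise comparison is shown above. For large n, the divide-and-conquer algorithm (sort by x, recurse on halves, check the dividing strip) achieves O(n log n).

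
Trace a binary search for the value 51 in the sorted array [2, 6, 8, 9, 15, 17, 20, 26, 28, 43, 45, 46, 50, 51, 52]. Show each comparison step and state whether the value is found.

Binary search for 51 in [2, 6, 8, 9, 15, 17, 20, 26, 28, 43, 45, 46, 50, 51, 52]:

lo=0, hi=14, mid=7, arr[mid]=26 -> 26 < 51, search right half
lo=8, hi=14, mid=11, arr[mid]=46 -> 46 < 51, search right half
lo=12, hi=14, mid=13, arr[mid]=51 -> Found target at index 13!

Binary search finds 51 at index 13 after 3 comparisons. The search repeatedly halves the search space by comparing with the middle element.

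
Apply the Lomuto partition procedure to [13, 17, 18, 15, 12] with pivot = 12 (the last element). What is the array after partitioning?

Lomuto partition with pivot = 12:

Initial array: [13, 17, 18, 15, 12]

arr[0]=13 > 12: no swap
arr[1]=17 > 12: no swap
arr[2]=18 > 12: no swap
arr[3]=15 > 12: no swap

Place pivot at position 0: [12, 17, 18, 15, 13]
Pivot position: 0

After partitioning with pivot 12, the array becomes [12, 17, 18, 15, 13]. The pivot is placed at index 0. All elements to the left of the pivot are <= 12, and all elements to the right are > 12.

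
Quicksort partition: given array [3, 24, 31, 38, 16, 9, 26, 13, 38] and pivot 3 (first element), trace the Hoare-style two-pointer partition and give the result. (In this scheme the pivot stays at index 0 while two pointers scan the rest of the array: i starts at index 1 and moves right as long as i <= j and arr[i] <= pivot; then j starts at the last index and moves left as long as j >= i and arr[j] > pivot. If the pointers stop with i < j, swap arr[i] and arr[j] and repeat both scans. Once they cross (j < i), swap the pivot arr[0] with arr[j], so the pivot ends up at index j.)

Hoare-style two-pointer partition with pivot = 3:

Initial array: [3, 24, 31, 38, 16, 9, 26, 13, 38]

Pointers start at i = 1, j = 8.
i ends at 1, j ends at 0: the pointers have crossed (j < i), so scanning stops.

j = 0, so swapping arr[0] with arr[j] leaves the pivot at position 0: [3, 24, 31, 38, 16, 9, 26, 13, 38]
Pivot position: 0

After partitioning with pivot 3, the array becomes [3, 24, 31, 38, 16, 9, 26, 13, 38]. The pivot is placed at index 0. All elements to the left of the pivot are <= 3, and all elements to the right are > 3.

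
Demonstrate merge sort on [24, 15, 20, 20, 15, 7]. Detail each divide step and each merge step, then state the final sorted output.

Merge sort trace:

Split: [24, 15, 20, 20, 15, 7] -> [24, 15, 20] and [20, 15, 7]
  Split: [24, 15, 20] -> [24] and [15, 20]
    Split: [15, 20] -> [15] and [20]
    Merge: [15] + [20] -> [15, 20]
  Merge: [24] + [15, 20] -> [15, 20, 24]
  Split: [20, 15, 7] -> [20] and [15, 7]
    Split: [15, 7] -> [15] and [7]
    Merge: [15] + [7] -> [7, 15]
  Merge: [20] + [7, 15] -> [7, 15, 20]
Merge: [15, 20, 24] + [7, 15, 20] -> [7, 15, 15, 20, 20, 24]

Final sorted array: [7, 15, 15, 20, 20, 24]

The merge sort proceeds by recursively splitting the array and merging sorted halves.
After all merges, the sorted array is [7, 15, 15, 20, 20, 24].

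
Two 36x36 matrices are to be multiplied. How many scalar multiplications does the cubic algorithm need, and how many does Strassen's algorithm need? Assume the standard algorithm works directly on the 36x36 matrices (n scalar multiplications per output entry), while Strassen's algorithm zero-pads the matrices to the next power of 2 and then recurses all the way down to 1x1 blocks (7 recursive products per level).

Matrix multiplication for 36x36 matrices:

Strassen's algorithm requires power-of-2 dimensions. Pad 36x36 to 64x64 (next power of 2).

Standard algorithm: 36^3 = 46656 multiplications
Strassen's algorithm: 7^(log2(64)) = 7^6 = 117649 multiplications
Difference: 46656 - 117649 = -70993 (Strassen uses MORE here due to padding overhead — for small or just-over-power-of-2 n, padding can outweigh the per-level savings)

Standard: 46656 multiplications (36^3). Strassen: 117649 multiplications (7^6, after padding to 64x64). Strassen reduces 8 recursive multiplications to 7 at each level.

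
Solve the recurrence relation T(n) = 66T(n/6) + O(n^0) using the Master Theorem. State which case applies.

Master Theorem for T(n) = 66T(n/6) + O(n^0):

a = 66, b = 6, c = 0
log_b(a) = log_6(66) = 2.3383

Case 1: c = 0 < log_6(66) = 2.3383
T(n) = O(n^(log_6 66))

For T(n) = 66T(n/6) + O(n^0): log_6(66) = 2.3383. This is Case 1 of the Master Theorem (c < log_b(a), work dominated by leaves), giving O(n^(log_6 66)).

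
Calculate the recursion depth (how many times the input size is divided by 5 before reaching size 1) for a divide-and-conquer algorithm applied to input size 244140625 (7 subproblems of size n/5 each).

For divide and conquer with division factor 5:

Problem sizes at each level:
Level 0: 244140625
Level 1: 48828125
Level 2: 9765625
Level 3: 1953125
Level 4: 390625
Level 5: 78125
Level 6: 15625
Level 7: 3125
Level 8: 625
Level 9: 125
Level 10: 25
Level 11: 5
Level 12: 1

The root is level 0 and the size-1 base case is level 12 (the tree spans levels 0 through 12, i.e. 13 levels counting the root), so the depth is the number of divisions: log_5(244140625) = 12

The recursion tree depth is log_5(244140625) = 12. At each level, the problem size is divided by 5, so it takes 12 divisions to reduce to a base case of size 1. The algorithm makes 7 recursive calls at each level.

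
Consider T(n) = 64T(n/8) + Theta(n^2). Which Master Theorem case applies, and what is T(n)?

Master Theorem for T(n) = 64T(n/8) + O(n^2):

a = 64, b = 8, c = 2
log_b(a) = log_8(64) = 2.0000

Case 2: c = 2 = log_8(64) = 2.0000
T(n) = O(n^2 log n) = O(n^2 log n)

For T(n) = 64T(n/8) + O(n^2): log_8(64) = 2.0000. This is Case 2 of the Master Theorem (c = log_b(a), equal work at all levels), giving O(n^2 log n).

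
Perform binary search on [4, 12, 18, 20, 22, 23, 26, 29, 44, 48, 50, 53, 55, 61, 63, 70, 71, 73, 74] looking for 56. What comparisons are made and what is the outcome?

Binary search for 56 in [4, 12, 18, 20, 22, 23, 26, 29, 44, 48, 50, 53, 55, 61, 63, 70, 71, 73, 74]:

lo=0, hi=18, mid=9, arr[mid]=48 -> 48 < 56, search right half
lo=10, hi=18, mid=14, arr[mid]=63 -> 63 > 56, search left half
lo=10, hi=13, mid=11, arr[mid]=53 -> 53 < 56, search right half
lo=12, hi=13, mid=12, arr[mid]=55 -> 55 < 56, search right half
lo=13, hi=13, mid=13, arr[mid]=61 -> 61 > 56, search left half
lo=13 > hi=12, target 56 not found

Binary search determines that 56 is not in the array after 5 comparisons. The search space was exhausted without finding the target.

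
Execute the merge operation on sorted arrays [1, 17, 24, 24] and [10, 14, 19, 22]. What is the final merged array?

Merging process:

Compare 1 vs 10: take 1 from left. Merged: [1]
Compare 17 vs 10: take 10 from right. Merged: [1, 10]
Compare 17 vs 14: take 14 from right. Merged: [1, 10, 14]
Compare 17 vs 19: take 17 from left. Merged: [1, 10, 14, 17]
Compare 24 vs 19: take 19 from right. Merged: [1, 10, 14, 17, 19]
Compare 24 vs 22: take 22 from right. Merged: [1, 10, 14, 17, 19, 22]
Append remaining from left: [24, 24]. Merged: [1, 10, 14, 17, 19, 22, 24, 24]

Final merged array: [1, 10, 14, 17, 19, 22, 24, 24]
Total comparisons: 6

The merged array is [1, 10, 14, 17, 19, 22, 24, 24], requiring 6 comparisons. The merge step runs in O(n) time where n is the total number of elements.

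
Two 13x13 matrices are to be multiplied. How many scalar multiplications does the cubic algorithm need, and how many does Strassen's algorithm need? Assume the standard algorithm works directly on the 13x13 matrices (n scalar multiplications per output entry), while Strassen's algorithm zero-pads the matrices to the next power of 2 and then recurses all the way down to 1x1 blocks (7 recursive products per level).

Matrix multiplication for 13x13 matrices:

Strassen's algorithm requires power-of-2 dimensions. Pad 13x13 to 16x16 (next power of 2).

Standard algorithm: 13^3 = 2197 multiplications
Strassen's algorithm: 7^(log2(16)) = 7^4 = 2401 multiplications
Difference: 2197 - 2401 = -204 (Strassen uses MORE here due to padding overhead — for small or just-over-power-of-2 n, padding can outweigh the per-level savings)

Standard: 2197 multiplications (13^3). Strassen: 2401 multiplications (7^4, after padding to 16x16). Strassen reduces 8 recursive multiplications to 7 at each level.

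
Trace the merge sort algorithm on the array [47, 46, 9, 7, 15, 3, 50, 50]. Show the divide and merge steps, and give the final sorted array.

Merge sort trace:

Split: [47, 46, 9, 7, 15, 3, 50, 50] -> [47, 46, 9, 7] and [15, 3, 50, 50]
  Split: [47, 46, 9, 7] -> [47, 46] and [9, 7]
    Split: [47, 46] -> [47] and [46]
    Merge: [47] + [46] -> [46, 47]
    Split: [9, 7] -> [9] and [7]
    Merge: [9] + [7] -> [7, 9]
  Merge: [46, 47] + [7, 9] -> [7, 9, 46, 47]
  Split: [15, 3, 50, 50] -> [15, 3] and [50, 50]
    Split: [15, 3] -> [15] and [3]
    Merge: [15] + [3] -> [3, 15]
    Split: [50, 50] -> [50] and [50]
    Merge: [50] + [50] -> [50, 50]
  Merge: [3, 15] + [50, 50] -> [3, 15, 50, 50]
Merge: [7, 9, 46, 47] + [3, 15, 50, 50] -> [3, 7, 9, 15, 46, 47, 50, 50]

Final sorted array: [3, 7, 9, 15, 46, 47, 50, 50]

The merge sort proceeds by recursively splitting the array and merging sorted halves.
After all merges, the sorted array is [3, 7, 9, 15, 46, 47, 50, 50].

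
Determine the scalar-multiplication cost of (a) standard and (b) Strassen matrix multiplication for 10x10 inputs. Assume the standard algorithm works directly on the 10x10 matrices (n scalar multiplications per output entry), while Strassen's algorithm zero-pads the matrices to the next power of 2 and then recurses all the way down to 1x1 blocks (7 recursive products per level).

Matrix multiplication for 10x10 matrices:

Strassen's algorithm requires power-of-2 dimensions. Pad 10x10 to 16x16 (next power of 2).

Standard algorithm: 10^3 = 1000 multiplications
Strassen's algorithm: 7^(log2(16)) = 7^4 = 2401 multiplications
Difference: 1000 - 2401 = -1401 (Strassen uses MORE here due to padding overhead — for small or just-over-power-of-2 n, padding can outweigh the per-level savings)

Standard: 1000 multiplications (10^3). Strassen: 2401 multiplications (7^4, after padding to 16x16). Strassen reduces 8 recursive multiplications to 7 at each level.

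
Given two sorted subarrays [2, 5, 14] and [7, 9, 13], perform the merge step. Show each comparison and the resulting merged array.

Merging process:

Compare 2 vs 7: take 2 from left. Merged: [2]
Compare 5 vs 7: take 5 from left. Merged: [2, 5]
Compare 14 vs 7: take 7 from right. Merged: [2, 5, 7]
Compare 14 vs 9: take 9 from right. Merged: [2, 5, 7, 9]
Compare 14 vs 13: take 13 from right. Merged: [2, 5, 7, 9, 13]
Append remaining from left: [14]. Merged: [2, 5, 7, 9, 13, 14]

Final merged array: [2, 5, 7, 9, 13, 14]
Total comparisons: 5

The merged array is [2, 5, 7, 9, 13, 14], requiring 5 comparisons. The merge step runs in O(n) time where n is the total number of elements.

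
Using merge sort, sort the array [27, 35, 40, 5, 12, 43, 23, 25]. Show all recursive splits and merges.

Merge sort trace:

Split: [27, 35, 40, 5, 12, 43, 23, 25] -> [27, 35, 40, 5] and [12, 43, 23, 25]
  Split: [27, 35, 40, 5] -> [27, 35] and [40, 5]
    Split: [27, 35] -> [27] and [35]
    Merge: [27] + [35] -> [27, 35]
    Split: [40, 5] -> [40] and [5]
    Merge: [40] + [5] -> [5, 40]
  Merge: [27, 35] + [5, 40] -> [5, 27, 35, 40]
  Split: [12, 43, 23, 25] -> [12, 43] and [23, 25]
    Split: [12, 43] -> [12] and [43]
    Merge: [12] + [43] -> [12, 43]
    Split: [23, 25] -> [23] and [25]
    Merge: [23] + [25] -> [23, 25]
  Merge: [12, 43] + [23, 25] -> [12, 23, 25, 43]
Merge: [5, 27, 35, 40] + [12, 23, 25, 43] -> [5, 12, 23, 25, 27, 35, 40, 43]

Final sorted array: [5, 12, 23, 25, 27, 35, 40, 43]

The merge sort proceeds by recursively splitting the array and merging sorted halves.
After all merges, the sorted array is [5, 12, 23, 25, 27, 35, 40, 43].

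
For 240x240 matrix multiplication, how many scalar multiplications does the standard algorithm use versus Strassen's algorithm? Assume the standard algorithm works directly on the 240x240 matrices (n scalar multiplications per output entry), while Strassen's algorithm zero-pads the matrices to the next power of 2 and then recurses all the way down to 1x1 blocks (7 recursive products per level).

Matrix multiplication for 240x240 matrices:

Strassen's algorithm requires power-of-2 dimensions. Pad 240x240 to 256x256 (next power of 2).

Standard algorithm: 240^3 = 13824000 multiplications
Strassen's algorithm: 7^(log2(256)) = 7^8 = 5764801 multiplications
Savings: 13824000 - 5764801 = 8059199 multiplications

Standard: 13824000 multiplications (240^3). Strassen: 5764801 multiplications (7^8, after padding to 256x256). Strassen reduces 8 recursive multiplications to 7 at each level.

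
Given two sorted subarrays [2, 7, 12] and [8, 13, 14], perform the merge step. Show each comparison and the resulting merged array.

Merging process:

Compare 2 vs 8: take 2 from left. Merged: [2]
Compare 7 vs 8: take 7 from left. Merged: [2, 7]
Compare 12 vs 8: take 8 from right. Merged: [2, 7, 8]
Compare 12 vs 13: take 12 from left. Merged: [2, 7, 8, 12]
Append remaining from right: [13, 14]. Merged: [2, 7, 8, 12, 13, 14]

Final merged array: [2, 7, 8, 12, 13, 14]
Total comparisons: 4

The merged array is [2, 7, 8, 12, 13, 14], requiring 4 comparisons. The merge step runs in O(n) time where n is the total number of elements.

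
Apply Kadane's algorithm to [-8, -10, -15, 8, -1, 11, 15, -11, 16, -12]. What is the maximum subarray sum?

Using Kadane's algorithm on [-8, -10, -15, 8, -1, 11, 15, -11, 16, -12]:

Scanning through the array:
Position 1 (value -10): max_ending_here = -10, max_so_far = -8
Position 2 (value -15): max_ending_here = -15, max_so_far = -8
Position 3 (value 8): max_ending_here = 8, max_so_far = 8
Position 4 (value -1): max_ending_here = 7, max_so_far = 8
Position 5 (value 11): max_ending_here = 18, max_so_far = 18
Position 6 (value 15): max_ending_here = 33, max_so_far = 33
Position 7 (value -11): max_ending_here = 22, max_so_far = 33
Position 8 (value 16): max_ending_here = 38, max_so_far = 38
Position 9 (value -12): max_ending_here = 26, max_so_far = 38

Maximum subarray: [8, -1, 11, 15, -11, 16]
Maximum sum: 38

The maximum subarray is [8, -1, 11, 15, -11, 16] with sum 38. This subarray runs from index 3 to index 8.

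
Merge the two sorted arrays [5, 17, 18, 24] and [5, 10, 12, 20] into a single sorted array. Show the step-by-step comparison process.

Merging process:

Compare 5 vs 5: take 5 from left. Merged: [5]
Compare 17 vs 5: take 5 from right. Merged: [5, 5]
Compare 17 vs 10: take 10 from right. Merged: [5, 5, 10]
Compare 17 vs 12: take 12 from right. Merged: [5, 5, 10, 12]
Compare 17 vs 20: take 17 from left. Merged: [5, 5, 10, 12, 17]
Compare 18 vs 20: take 18 from left. Merged: [5, 5, 10, 12, 17, 18]
Compare 24 vs 20: take 20 from right. Merged: [5, 5, 10, 12, 17, 18, 20]
Append remaining from left: [24]. Merged: [5, 5, 10, 12, 17, 18, 20, 24]

Final merged array: [5, 5, 10, 12, 17, 18, 20, 24]
Total comparisons: 7

The merged array is [5, 5, 10, 12, 17, 18, 20, 24], requiring 7 comparisons. The merge step runs in O(n) time where n is the total number of elements.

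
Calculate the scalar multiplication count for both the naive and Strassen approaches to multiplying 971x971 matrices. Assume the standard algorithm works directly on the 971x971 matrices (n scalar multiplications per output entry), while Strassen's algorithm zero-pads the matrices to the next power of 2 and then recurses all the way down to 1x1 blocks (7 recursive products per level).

Matrix multiplication for 971x971 matrices:

Strassen's algorithm requires power-of-2 dimensions. Pad 971x971 to 1024x1024 (next power of 2).

Standard algorithm: 971^3 = 915498611 multiplications
Strassen's algorithm: 7^(log2(1024)) = 7^10 = 282475249 multiplications
Savings: 915498611 - 282475249 = 633023362 multiplications

Standard: 915498611 multiplications (971^3). Strassen: 282475249 multiplications (7^10, after padding to 1024x1024). Strassen reduces 8 recursive multiplications to 7 at each level.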